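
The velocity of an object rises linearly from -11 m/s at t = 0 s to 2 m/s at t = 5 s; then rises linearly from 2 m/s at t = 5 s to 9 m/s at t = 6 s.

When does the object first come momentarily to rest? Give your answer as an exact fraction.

t = 55/13 s

v changes sign on 0–5 s (from -11 to 2); the graph is linear there, so v = 0 at t = 0 + (11)·(5 − 0)/(2 − -11) = 55/13 s.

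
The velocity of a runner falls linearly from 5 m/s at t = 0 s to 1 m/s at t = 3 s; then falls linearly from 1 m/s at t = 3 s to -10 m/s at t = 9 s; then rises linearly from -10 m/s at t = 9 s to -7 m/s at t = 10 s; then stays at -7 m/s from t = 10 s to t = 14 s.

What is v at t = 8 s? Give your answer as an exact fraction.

On 3–9 s the graph is linear from 1 to -10 m/s: v(8) = 1 + (-10 − 1)·(8 − 3)/(9 − 3) = -49/6 m/s.

-49/6 m/s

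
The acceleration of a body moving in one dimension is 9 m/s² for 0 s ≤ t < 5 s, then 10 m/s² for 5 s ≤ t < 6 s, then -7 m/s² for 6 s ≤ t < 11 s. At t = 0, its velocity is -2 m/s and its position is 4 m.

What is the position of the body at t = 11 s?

332 m

On each constant-a segment, Δv = aΔt and Δx = v₀Δt + ½aΔt²; chain segment to segment.
0–5 s: v starts -2 m/s; Δx = -2·5 + ½·9·5² = 102.5 m; v ends 43 m/s.
5–6 s: v starts 43 m/s; Δx = 43·1 + ½·10·1² = 48 m; v ends 53 m/s.
6–11 s: v starts 53 m/s; Δx = 53·5 + ½·-7·5² = 177.5 m; v ends 18 m/s.
x(11) = 4 + Σ Δx = 332 m.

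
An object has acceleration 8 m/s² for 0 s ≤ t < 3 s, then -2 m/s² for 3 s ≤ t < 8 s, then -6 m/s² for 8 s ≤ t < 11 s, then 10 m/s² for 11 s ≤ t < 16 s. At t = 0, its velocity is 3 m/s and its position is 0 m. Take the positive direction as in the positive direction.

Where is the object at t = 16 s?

299 m

On each constant-a segment, Δv = aΔt and Δx = v₀Δt + ½aΔt²; chain segment to segment.
0–3 s: v starts 3 m/s; Δx = 3·3 + ½·8·3² = 45 m; v ends 27 m/s.
3–8 s: v starts 27 m/s; Δx = 27·5 + ½·-2·5² = 110 m; v ends 17 m/s.
8–11 s: v starts 17 m/s; Δx = 17·3 + ½·-6·3² = 24 m; v ends -1 m/s.
11–16 s: v starts -1 m/s; Δx = -1·5 + ½·10·5² = 120 m; v ends 49 m/s.
x(16) = 0 + Σ Δx = 299 m.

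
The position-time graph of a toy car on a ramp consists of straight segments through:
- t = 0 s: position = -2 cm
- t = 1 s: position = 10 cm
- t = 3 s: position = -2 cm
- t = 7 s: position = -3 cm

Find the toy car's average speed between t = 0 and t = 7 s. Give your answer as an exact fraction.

25/7 cm/s

Average speed = (total path length)/(elapsed time); on a piecewise-linear x-t graph the path length is Σ|Δx|.
0–1 s: |Δx| = |10 − -2| = 12 cm
1–3 s: |Δx| = |-2 − 10| = 12 cm
3–7 s: |Δx| = |-3 − -2| = 1 cm
Total path = 25 cm; average speed = 25/7 = 25/7 cm/s.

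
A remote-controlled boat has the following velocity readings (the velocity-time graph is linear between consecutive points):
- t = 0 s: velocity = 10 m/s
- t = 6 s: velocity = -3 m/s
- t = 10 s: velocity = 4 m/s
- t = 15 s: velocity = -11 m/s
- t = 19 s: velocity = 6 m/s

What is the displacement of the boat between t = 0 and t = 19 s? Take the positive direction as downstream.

-4.5 m

Net displacement equals the area under the velocity-time graph (areas below the axis count negative).
0–6 s: ½(10 + -3)(6) = 21 m
6–10 s: ½(-3 + 4)(4) = 2 m
10–15 s: ½(4 + -11)(5) = -17.5 m
15–19 s: ½(-11 + 6)(4) = -10 m
Net displacement = -4.5 m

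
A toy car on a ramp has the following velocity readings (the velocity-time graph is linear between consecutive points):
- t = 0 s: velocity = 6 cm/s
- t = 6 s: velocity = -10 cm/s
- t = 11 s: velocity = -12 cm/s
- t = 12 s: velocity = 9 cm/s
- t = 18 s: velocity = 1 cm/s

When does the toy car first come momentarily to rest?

v changes sign on 0–6 s (from 6 to -10); the graph is linear there, so v = 0 at t = 0 + (-6)·(6 − 0)/(-10 − 6) = 2.25 s.

t = 2.25 s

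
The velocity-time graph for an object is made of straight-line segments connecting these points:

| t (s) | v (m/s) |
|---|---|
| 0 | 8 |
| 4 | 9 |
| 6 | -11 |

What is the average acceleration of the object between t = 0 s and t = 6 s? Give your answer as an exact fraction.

-19/6 m/s²

Average acceleration = Δv/Δt = (-11 − 8)/(6 − 0) = -19/6 m/s².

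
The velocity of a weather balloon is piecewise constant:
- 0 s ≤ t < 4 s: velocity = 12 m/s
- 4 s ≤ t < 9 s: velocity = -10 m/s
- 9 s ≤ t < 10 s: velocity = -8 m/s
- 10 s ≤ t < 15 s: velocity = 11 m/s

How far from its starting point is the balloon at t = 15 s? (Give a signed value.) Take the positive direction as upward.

45 m

Net displacement equals the area under the velocity-time graph (areas below the axis count negative).
0–4 s: 12 × 4 = 48 m
4–9 s: -10 × 5 = -50 m
9–10 s: -8 × 1 = -8 m
10–15 s: 11 × 5 = 55 m
Net displacement = 45 m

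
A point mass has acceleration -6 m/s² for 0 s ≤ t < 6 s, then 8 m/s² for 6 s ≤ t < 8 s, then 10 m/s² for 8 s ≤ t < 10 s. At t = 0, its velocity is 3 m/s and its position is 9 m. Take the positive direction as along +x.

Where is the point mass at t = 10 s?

On each constant-a segment, Δv = aΔt and Δx = v₀Δt + ½aΔt²; chain segment to segment.
0–6 s: v starts 3 m/s; Δx = 3·6 + ½·-6·6² = -90 m; v ends -33 m/s.
6–8 s: v starts -33 m/s; Δx = -33·2 + ½·8·2² = -50 m; v ends -17 m/s.
8–10 s: v starts -17 m/s; Δx = -17·2 + ½·10·2² = -14 m; v ends 3 m/s.
x(10) = 9 + Σ Δx = -145 m.

-145 m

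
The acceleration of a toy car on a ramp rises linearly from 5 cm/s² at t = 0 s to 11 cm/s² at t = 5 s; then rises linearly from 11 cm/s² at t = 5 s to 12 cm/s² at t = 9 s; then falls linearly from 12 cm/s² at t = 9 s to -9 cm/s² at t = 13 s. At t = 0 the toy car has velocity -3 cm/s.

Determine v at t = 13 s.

89 cm/s

Δv equals the area under the a-t graph; then v = v₀ + Δv.
0–5 s: ½(5 + 11)(5) = 40 cm/s
5–9 s: ½(11 + 12)(4) = 46 cm/s
9–13 s: ½(12 + -9)(4) = 6 cm/s
Δv = 92 cm/s, so v(13) = -3 + (92) = 89 cm/s.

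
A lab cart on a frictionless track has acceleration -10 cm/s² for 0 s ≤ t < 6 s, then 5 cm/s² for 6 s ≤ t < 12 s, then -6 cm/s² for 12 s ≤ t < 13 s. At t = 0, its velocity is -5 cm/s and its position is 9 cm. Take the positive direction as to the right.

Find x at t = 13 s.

On each constant-a segment, Δv = aΔt and Δx = v₀Δt + ½aΔt²; chain segment to segment.
0–6 s: v starts -5 cm/s; Δx = -5·6 + ½·-10·6² = -210 cm; v ends -65 cm/s.
6–12 s: v starts -65 cm/s; Δx = -65·6 + ½·5·6² = -300 cm; v ends -35 cm/s.
12–13 s: v starts -35 cm/s; Δx = -35·1 + ½·-6·1² = -38 cm; v ends -41 cm/s.
x(13) = 9 + Σ Δx = -539 cm.

-539 cm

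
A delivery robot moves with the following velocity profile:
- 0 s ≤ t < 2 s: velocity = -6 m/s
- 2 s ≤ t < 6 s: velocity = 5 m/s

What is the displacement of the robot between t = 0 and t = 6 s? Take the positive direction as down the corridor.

8 m

Displacement is the signed area under the v-t curve.
0–2 s: -6 × 2 = -12 m
2–6 s: 5 × 4 = 20 m
Net displacement = 8 m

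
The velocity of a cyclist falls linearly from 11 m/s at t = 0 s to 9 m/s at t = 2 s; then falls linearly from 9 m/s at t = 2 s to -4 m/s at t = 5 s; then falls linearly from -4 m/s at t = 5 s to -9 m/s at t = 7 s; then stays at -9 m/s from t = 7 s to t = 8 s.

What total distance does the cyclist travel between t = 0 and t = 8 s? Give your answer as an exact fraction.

1383/26 m

Total distance travelled is ∫|v| dt — sum the magnitudes of each area piece.
0–2 s: |½(11 + 9)(2)| = 20 m
2–5 s: v = 0 at t = 53/13 s; triangle areas 243/26 + 24/13 = 291/26 m
5–7 s: |½(-4 + -9)(2)| = 13 m
7–8 s: |-9| × 1 = 9 m
Total distance = 1383/26 m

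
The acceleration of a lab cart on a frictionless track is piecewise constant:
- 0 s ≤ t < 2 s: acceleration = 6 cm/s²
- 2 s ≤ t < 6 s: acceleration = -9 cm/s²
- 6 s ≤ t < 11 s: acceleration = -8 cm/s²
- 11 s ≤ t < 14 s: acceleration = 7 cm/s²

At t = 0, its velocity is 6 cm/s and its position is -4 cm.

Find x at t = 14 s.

-312.5 cm

On each constant-a segment, Δv = aΔt and Δx = v₀Δt + ½aΔt²; chain segment to segment.
0–2 s: v starts 6 cm/s; Δx = 6·2 + ½·6·2² = 24 cm; v ends 18 cm/s.
2–6 s: v starts 18 cm/s; Δx = 18·4 + ½·-9·4² = 0 cm; v ends -18 cm/s.
6–11 s: v starts -18 cm/s; Δx = -18·5 + ½·-8·5² = -190 cm; v ends -58 cm/s.
11–14 s: v starts -58 cm/s; Δx = -58·3 + ½·7·3² = -142.5 cm; v ends -37 cm/s.
x(14) = -4 + Σ Δx = -312.5 cm.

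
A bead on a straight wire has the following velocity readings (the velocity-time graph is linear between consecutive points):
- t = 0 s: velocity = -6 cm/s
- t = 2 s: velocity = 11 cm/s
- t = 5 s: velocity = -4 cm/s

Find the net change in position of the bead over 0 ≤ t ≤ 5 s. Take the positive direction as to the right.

15.5 cm

Net displacement equals the area under the velocity-time graph (areas below the axis count negative).
0–2 s: ½(-6 + 11)(2) = 5 cm
2–5 s: ½(11 + -4)(3) = 10.5 cm
Net displacement = 15.5 cm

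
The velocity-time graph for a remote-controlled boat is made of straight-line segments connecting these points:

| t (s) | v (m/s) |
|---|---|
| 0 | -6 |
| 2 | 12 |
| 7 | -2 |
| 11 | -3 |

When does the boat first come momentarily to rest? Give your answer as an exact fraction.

v changes sign on 0–2 s (from -6 to 12); the graph is linear there, so v = 0 at t = 0 + (6)·(2 − 0)/(12 − -6) = 2/3 s.

t = 2/3 s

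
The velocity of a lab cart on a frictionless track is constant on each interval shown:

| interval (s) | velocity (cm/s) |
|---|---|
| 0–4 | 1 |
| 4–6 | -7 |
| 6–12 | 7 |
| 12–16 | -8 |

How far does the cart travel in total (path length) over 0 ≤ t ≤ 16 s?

92 cm

Distance (not displacement) is the total path length: add the absolute areas under v-t.
0–4 s: |1| × 4 = 4 cm
4–6 s: |-7| × 2 = 14 cm
6–12 s: |7| × 6 = 42 cm
12–16 s: |-8| × 4 = 32 cm
Total distance = 92 cm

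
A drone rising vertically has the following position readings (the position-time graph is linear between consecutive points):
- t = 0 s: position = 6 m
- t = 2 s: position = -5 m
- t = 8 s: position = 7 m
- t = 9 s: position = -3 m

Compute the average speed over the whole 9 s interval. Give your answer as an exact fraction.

11/3 m/s

Average speed = (total path length)/(elapsed time); on a piecewise-linear x-t graph the path length is Σ|Δx|.
0–2 s: |Δx| = |-5 − 6| = 11 m
2–8 s: |Δx| = |7 − -5| = 12 m
8–9 s: |Δx| = |-3 − 7| = 10 m
Total path = 33 m; average speed = 33/9 = 11/3 m/s.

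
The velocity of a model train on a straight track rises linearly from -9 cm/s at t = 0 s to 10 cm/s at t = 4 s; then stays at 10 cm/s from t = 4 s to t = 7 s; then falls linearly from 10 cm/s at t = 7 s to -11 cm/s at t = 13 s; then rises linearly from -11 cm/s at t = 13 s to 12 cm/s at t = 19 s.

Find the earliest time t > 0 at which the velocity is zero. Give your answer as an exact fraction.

t = 36/19 s

v changes sign on 0–4 s (from -9 to 10); the graph is linear there, so v = 0 at t = 0 + (9)·(4 − 0)/(10 − -9) = 36/19 s.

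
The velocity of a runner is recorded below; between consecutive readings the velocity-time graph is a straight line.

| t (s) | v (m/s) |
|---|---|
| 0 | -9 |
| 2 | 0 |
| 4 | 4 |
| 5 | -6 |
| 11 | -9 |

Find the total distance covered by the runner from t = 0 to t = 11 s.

60.6 m

Distance (not displacement) is the total path length: add the absolute areas under v-t.
0–2 s: |½(-9 + 0)(2)| = 9 m
2–4 s: |½(0 + 4)(2)| = 4 m
4–5 s: v = 0 at t = 4.4 s; triangle areas 0.8 + 1.8 = 2.6 m
5–11 s: |½(-6 + -9)(6)| = 45 m
Total distance = 60.6 m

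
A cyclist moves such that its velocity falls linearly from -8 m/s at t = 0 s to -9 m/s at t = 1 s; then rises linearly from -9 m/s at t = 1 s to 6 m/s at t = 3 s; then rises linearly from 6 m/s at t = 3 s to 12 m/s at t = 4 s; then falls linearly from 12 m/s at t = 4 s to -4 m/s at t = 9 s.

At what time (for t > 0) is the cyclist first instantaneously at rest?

v changes sign on 1–3 s (from -9 to 6); the graph is linear there, so v = 0 at t = 1 + (9)·(3 − 1)/(6 − -9) = 2.2 s.

t = 2.2 s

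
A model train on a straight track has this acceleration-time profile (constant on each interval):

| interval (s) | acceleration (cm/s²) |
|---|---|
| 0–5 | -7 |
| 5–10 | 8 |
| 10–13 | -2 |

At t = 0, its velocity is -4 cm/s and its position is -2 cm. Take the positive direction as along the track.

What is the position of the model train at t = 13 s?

On each constant-a segment, Δv = aΔt and Δx = v₀Δt + ½aΔt²; chain segment to segment.
0–5 s: v starts -4 cm/s; Δx = -4·5 + ½·-7·5² = -107.5 cm; v ends -39 cm/s.
5–10 s: v starts -39 cm/s; Δx = -39·5 + ½·8·5² = -95 cm; v ends 1 cm/s.
10–13 s: v starts 1 cm/s; Δx = 1·3 + ½·-2·3² = -6 cm; v ends -5 cm/s.
x(13) = -2 + Σ Δx = -210.5 cm.

-210.5 cm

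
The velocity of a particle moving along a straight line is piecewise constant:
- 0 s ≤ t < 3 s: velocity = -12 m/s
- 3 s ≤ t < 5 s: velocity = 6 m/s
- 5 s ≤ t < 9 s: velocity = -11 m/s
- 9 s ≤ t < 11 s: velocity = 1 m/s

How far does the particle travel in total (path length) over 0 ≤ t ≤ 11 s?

Distance (not displacement) is the total path length: add the absolute areas under v-t.
0–3 s: |-12| × 3 = 36 m
3–5 s: |6| × 2 = 12 m
5–9 s: |-11| × 4 = 44 m
9–11 s: |1| × 2 = 2 m
Total distance = 94 m

94 m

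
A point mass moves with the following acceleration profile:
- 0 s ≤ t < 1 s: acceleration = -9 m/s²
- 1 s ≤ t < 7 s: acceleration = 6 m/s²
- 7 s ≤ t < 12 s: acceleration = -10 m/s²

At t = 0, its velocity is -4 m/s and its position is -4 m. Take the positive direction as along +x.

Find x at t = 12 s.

7.5 m

On each constant-a segment, Δv = aΔt and Δx = v₀Δt + ½aΔt²; chain segment to segment.
0–1 s: v starts -4 m/s; Δx = -4·1 + ½·-9·1² = -8.5 m; v ends -13 m/s.
1–7 s: v starts -13 m/s; Δx = -13·6 + ½·6·6² = 30 m; v ends 23 m/s.
7–12 s: v starts 23 m/s; Δx = 23·5 + ½·-10·5² = -10 m; v ends -27 m/s.
x(12) = -4 + Σ Δx = 7.5 m.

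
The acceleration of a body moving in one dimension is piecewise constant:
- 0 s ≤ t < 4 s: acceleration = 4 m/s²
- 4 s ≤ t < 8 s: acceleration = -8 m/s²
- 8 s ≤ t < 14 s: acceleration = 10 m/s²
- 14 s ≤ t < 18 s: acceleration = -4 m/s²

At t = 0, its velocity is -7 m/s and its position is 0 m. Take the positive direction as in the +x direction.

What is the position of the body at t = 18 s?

On each constant-a segment, Δv = aΔt and Δx = v₀Δt + ½aΔt²; chain segment to segment.
0–4 s: v starts -7 m/s; Δx = -7·4 + ½·4·4² = 4 m; v ends 9 m/s.
4–8 s: v starts 9 m/s; Δx = 9·4 + ½·-8·4² = -28 m; v ends -23 m/s.
8–14 s: v starts -23 m/s; Δx = -23·6 + ½·10·6² = 42 m; v ends 37 m/s.
14–18 s: v starts 37 m/s; Δx = 37·4 + ½·-4·4² = 116 m; v ends 21 m/s.
x(18) = 0 + Σ Δx = 134 m.

134 m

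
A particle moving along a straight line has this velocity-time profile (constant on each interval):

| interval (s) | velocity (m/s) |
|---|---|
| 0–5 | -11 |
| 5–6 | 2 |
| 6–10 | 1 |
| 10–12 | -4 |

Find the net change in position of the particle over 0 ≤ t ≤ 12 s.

Displacement is the signed area under the v-t curve.
0–5 s: -11 × 5 = -55 m
5–6 s: 2 × 1 = 2 m
6–10 s: 1 × 4 = 4 m
10–12 s: -4 × 2 = -8 m
Net displacement = -57 m

-57 m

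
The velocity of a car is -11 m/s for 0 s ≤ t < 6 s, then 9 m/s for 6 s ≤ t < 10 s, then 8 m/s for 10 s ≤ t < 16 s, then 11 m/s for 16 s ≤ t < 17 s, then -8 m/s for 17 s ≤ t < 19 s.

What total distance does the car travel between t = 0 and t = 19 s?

Total distance travelled is ∫|v| dt — sum the magnitudes of each area piece.
0–6 s: |-11| × 6 = 66 m
6–10 s: |9| × 4 = 36 m
10–16 s: |8| × 6 = 48 m
16–17 s: |11| × 1 = 11 m
17–19 s: |-8| × 2 = 16 m
Total distance = 177 m

177 m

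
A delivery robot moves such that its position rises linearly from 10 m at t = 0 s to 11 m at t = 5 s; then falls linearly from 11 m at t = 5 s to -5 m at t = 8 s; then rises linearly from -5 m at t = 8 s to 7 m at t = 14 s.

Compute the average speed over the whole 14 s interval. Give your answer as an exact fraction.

Average speed = (total path length)/(elapsed time); on a piecewise-linear x-t graph the path length is Σ|Δx|.
0–5 s: |Δx| = |11 − 10| = 1 m
5–8 s: |Δx| = |-5 − 11| = 16 m
8–14 s: |Δx| = |7 − -5| = 12 m
Total path = 29 m; average speed = 29/14 = 29/14 m/s.

29/14 m/s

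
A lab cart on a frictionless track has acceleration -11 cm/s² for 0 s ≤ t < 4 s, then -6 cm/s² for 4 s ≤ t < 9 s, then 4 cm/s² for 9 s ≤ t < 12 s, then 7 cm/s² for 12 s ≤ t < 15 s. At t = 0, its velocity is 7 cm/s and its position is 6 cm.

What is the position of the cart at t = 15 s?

On each constant-a segment, Δv = aΔt and Δx = v₀Δt + ½aΔt²; chain segment to segment.
0–4 s: v starts 7 cm/s; Δx = 7·4 + ½·-11·4² = -60 cm; v ends -37 cm/s.
4–9 s: v starts -37 cm/s; Δx = -37·5 + ½·-6·5² = -260 cm; v ends -67 cm/s.
9–12 s: v starts -67 cm/s; Δx = -67·3 + ½·4·3² = -183 cm; v ends -55 cm/s.
12–15 s: v starts -55 cm/s; Δx = -55·3 + ½·7·3² = -133.5 cm; v ends -34 cm/s.
x(15) = 6 + Σ Δx = -630.5 cm.

-630.5 cm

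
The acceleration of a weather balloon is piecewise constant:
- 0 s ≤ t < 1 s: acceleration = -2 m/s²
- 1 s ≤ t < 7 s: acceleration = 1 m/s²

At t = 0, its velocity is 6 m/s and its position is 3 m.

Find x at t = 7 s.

50 m

On each constant-a segment, Δv = aΔt and Δx = v₀Δt + ½aΔt²; chain segment to segment.
0–1 s: v starts 6 m/s; Δx = 6·1 + ½·-2·1² = 5 m; v ends 4 m/s.
1–7 s: v starts 4 m/s; Δx = 4·6 + ½·1·6² = 42 m; v ends 10 m/s.
x(7) = 3 + Σ Δx = 50 m.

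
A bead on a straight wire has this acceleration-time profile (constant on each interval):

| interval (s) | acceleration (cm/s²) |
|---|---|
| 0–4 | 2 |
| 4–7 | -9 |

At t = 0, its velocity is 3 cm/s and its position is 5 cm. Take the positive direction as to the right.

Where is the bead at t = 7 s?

25.5 cm

On each constant-a segment, Δv = aΔt and Δx = v₀Δt + ½aΔt²; chain segment to segment.
0–4 s: v starts 3 cm/s; Δx = 3·4 + ½·2·4² = 28 cm; v ends 11 cm/s.
4–7 s: v starts 11 cm/s; Δx = 11·3 + ½·-9·3² = -7.5 cm; v ends -16 cm/s.
x(7) = 5 + Σ Δx = 25.5 cm.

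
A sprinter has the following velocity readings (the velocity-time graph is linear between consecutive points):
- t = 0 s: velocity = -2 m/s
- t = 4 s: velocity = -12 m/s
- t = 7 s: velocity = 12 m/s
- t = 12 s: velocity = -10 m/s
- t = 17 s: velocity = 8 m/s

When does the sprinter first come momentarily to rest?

t = 5.5 s

v changes sign on 4–7 s (from -12 to 12); the graph is linear there, so v = 0 at t = 4 + (12)·(7 − 4)/(12 − -12) = 5.5 s.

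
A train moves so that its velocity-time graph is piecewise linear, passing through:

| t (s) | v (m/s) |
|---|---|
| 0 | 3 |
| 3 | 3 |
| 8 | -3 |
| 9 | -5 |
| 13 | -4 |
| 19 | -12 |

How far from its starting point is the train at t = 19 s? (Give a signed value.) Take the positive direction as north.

Net displacement equals the area under the velocity-time graph (areas below the axis count negative).
0–3 s: 3 × 3 = 9 m
3–8 s: ½(3 + -3)(5) = 0 m
8–9 s: ½(-3 + -5)(1) = -4 m
9–13 s: ½(-5 + -4)(4) = -18 m
13–19 s: ½(-4 + -12)(6) = -48 m
Net displacement = -61 m

-61 m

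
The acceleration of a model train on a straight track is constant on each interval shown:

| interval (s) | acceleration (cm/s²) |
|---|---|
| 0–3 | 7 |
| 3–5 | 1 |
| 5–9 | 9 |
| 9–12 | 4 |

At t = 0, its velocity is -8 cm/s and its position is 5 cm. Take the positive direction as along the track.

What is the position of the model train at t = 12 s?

On each constant-a segment, Δv = aΔt and Δx = v₀Δt + ½aΔt²; chain segment to segment.
0–3 s: v starts -8 cm/s; Δx = -8·3 + ½·7·3² = 7.5 cm; v ends 13 cm/s.
3–5 s: v starts 13 cm/s; Δx = 13·2 + ½·1·2² = 28 cm; v ends 15 cm/s.
5–9 s: v starts 15 cm/s; Δx = 15·4 + ½·9·4² = 132 cm; v ends 51 cm/s.
9–12 s: v starts 51 cm/s; Δx = 51·3 + ½·4·3² = 171 cm; v ends 63 cm/s.
x(12) = 5 + Σ Δx = 343.5 cm.

343.5 cm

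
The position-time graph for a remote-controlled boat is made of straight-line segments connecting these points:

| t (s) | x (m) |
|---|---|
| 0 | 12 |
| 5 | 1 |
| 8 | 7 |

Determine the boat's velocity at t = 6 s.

Velocity is the slope of the x-t graph on 5–8 s: (7 − 1)/(8 − 5) = 2 m/s.

2 m/s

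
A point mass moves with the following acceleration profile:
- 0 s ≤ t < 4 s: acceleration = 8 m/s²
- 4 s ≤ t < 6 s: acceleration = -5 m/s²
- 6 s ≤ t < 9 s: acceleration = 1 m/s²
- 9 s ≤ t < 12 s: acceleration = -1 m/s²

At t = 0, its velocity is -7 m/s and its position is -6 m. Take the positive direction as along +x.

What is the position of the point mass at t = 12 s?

169 m

On each constant-a segment, Δv = aΔt and Δx = v₀Δt + ½aΔt²; chain segment to segment.
0–4 s: v starts -7 m/s; Δx = -7·4 + ½·8·4² = 36 m; v ends 25 m/s.
4–6 s: v starts 25 m/s; Δx = 25·2 + ½·-5·2² = 40 m; v ends 15 m/s.
6–9 s: v starts 15 m/s; Δx = 15·3 + ½·1·3² = 49.5 m; v ends 18 m/s.
9–12 s: v starts 18 m/s; Δx = 18·3 + ½·-1·3² = 49.5 m; v ends 15 m/s.
x(12) = -6 + Σ Δx = 169 m.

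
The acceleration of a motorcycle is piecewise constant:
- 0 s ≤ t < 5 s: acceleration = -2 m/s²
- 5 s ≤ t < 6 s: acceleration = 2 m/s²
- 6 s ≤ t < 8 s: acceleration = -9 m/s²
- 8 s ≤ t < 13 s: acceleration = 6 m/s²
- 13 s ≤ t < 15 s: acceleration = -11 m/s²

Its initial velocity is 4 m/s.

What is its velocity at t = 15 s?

Δv equals the area under the a-t graph; then v = v₀ + Δv.
0–5 s: -2 × 5 = -10 m/s
5–6 s: 2 × 1 = 2 m/s
6–8 s: -9 × 2 = -18 m/s
8–13 s: 6 × 5 = 30 m/s
13–15 s: -11 × 2 = -22 m/s
Δv = -18 m/s, so v(15) = 4 + (-18) = -14 m/s.

-14 m/s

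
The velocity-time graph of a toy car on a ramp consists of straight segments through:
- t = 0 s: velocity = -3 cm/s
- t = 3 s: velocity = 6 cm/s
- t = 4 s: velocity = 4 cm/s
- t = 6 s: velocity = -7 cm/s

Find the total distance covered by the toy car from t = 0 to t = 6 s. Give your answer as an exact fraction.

405/22 cm

Total distance travelled is ∫|v| dt — sum the magnitudes of each area piece.
0–3 s: v = 0 at t = 1 s; triangle areas 1.5 + 6 = 7.5 cm
3–4 s: |½(6 + 4)(1)| = 5 cm
4–6 s: v = 0 at t = 52/11 s; triangle areas 16/11 + 49/11 = 65/11 cm
Total distance = 405/22 cm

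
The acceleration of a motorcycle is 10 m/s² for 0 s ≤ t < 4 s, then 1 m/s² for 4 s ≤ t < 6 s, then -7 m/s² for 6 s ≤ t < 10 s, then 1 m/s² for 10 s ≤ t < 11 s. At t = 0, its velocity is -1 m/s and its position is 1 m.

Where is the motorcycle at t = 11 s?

278.5 m

On each constant-a segment, Δv = aΔt and Δx = v₀Δt + ½aΔt²; chain segment to segment.
0–4 s: v starts -1 m/s; Δx = -1·4 + ½·10·4² = 76 m; v ends 39 m/s.
4–6 s: v starts 39 m/s; Δx = 39·2 + ½·1·2² = 80 m; v ends 41 m/s.
6–10 s: v starts 41 m/s; Δx = 41·4 + ½·-7·4² = 108 m; v ends 13 m/s.
10–11 s: v starts 13 m/s; Δx = 13·1 + ½·1·1² = 13.5 m; v ends 14 m/s.
x(11) = 1 + Σ Δx = 278.5 m.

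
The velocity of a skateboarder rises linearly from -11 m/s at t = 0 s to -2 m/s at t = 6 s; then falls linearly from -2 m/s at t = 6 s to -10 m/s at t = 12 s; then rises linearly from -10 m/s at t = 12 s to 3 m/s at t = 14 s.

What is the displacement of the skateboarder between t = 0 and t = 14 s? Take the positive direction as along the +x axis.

Displacement is the signed area under the v-t curve.
0–6 s: ½(-11 + -2)(6) = -39 m
6–12 s: ½(-2 + -10)(6) = -36 m
12–14 s: ½(-10 + 3)(2) = -7 m
Net displacement = -82 m

-82 m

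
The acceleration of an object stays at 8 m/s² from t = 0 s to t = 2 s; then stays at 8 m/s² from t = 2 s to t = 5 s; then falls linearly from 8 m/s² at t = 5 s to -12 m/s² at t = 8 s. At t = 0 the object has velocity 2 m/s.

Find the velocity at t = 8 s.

Δv equals the area under the a-t graph; then v = v₀ + Δv.
0–2 s: 8 × 2 = 16 m/s
2–5 s: 8 × 3 = 24 m/s
5–8 s: ½(8 + -12)(3) = -6 m/s
Δv = 34 m/s, so v(8) = 2 + (34) = 36 m/s.

36 m/s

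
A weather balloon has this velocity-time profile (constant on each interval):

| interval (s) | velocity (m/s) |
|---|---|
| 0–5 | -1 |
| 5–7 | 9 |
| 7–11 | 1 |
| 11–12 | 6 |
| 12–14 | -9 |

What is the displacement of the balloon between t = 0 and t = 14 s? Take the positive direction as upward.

Net displacement equals the area under the velocity-time graph (areas below the axis count negative).
0–5 s: -1 × 5 = -5 m
5–7 s: 9 × 2 = 18 m
7–11 s: 1 × 4 = 4 m
11–12 s: 6 × 1 = 6 m
12–14 s: -9 × 2 = -18 m
Net displacement = 5 m

5 m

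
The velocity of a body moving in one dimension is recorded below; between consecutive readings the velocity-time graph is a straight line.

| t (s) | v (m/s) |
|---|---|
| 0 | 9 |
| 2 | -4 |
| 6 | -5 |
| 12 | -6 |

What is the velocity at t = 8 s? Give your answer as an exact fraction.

On 6–12 s the graph is linear from -5 to -6 m/s: v(8) = -5 + (-6 − -5)·(8 − 6)/(12 − 6) = -16/3 m/s.

-16/3 m/s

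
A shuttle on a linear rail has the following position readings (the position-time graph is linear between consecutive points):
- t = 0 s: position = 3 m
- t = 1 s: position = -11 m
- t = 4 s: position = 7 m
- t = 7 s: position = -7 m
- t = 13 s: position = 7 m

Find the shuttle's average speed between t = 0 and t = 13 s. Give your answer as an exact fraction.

60/13 m/s

Average speed = (total path length)/(elapsed time); on a piecewise-linear x-t graph the path length is Σ|Δx|.
0–1 s: |Δx| = |-11 − 3| = 14 m
1–4 s: |Δx| = |7 − -11| = 18 m
4–7 s: |Δx| = |-7 − 7| = 14 m
7–13 s: |Δx| = |7 − -7| = 14 m
Total path = 60 m; average speed = 60/13 = 60/13 m/s.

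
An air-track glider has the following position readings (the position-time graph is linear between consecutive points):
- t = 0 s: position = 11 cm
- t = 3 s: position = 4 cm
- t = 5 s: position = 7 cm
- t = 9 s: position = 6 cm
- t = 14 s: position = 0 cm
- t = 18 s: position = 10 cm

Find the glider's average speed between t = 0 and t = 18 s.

Average speed = (total path length)/(elapsed time); on a piecewise-linear x-t graph the path length is Σ|Δx|.
0–3 s: |Δx| = |4 − 11| = 7 cm
3–5 s: |Δx| = |7 − 4| = 3 cm
5–9 s: |Δx| = |6 − 7| = 1 cm
9–14 s: |Δx| = |0 − 6| = 6 cm
14–18 s: |Δx| = |10 − 0| = 10 cm
Total path = 27 cm; average speed = 27/18 = 1.5 cm/s.

1.5 cm/s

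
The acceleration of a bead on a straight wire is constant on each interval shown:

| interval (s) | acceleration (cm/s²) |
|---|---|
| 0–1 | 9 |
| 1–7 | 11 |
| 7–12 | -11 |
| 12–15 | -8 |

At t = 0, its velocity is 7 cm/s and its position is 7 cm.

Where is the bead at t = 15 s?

630 cm

On each constant-a segment, Δv = aΔt and Δx = v₀Δt + ½aΔt²; chain segment to segment.
0–1 s: v starts 7 cm/s; Δx = 7·1 + ½·9·1² = 11.5 cm; v ends 16 cm/s.
1–7 s: v starts 16 cm/s; Δx = 16·6 + ½·11·6² = 294 cm; v ends 82 cm/s.
7–12 s: v starts 82 cm/s; Δx = 82·5 + ½·-11·5² = 272.5 cm; v ends 27 cm/s.
12–15 s: v starts 27 cm/s; Δx = 27·3 + ½·-8·3² = 45 cm; v ends 3 cm/s.
x(15) = 7 + Σ Δx = 630 cm.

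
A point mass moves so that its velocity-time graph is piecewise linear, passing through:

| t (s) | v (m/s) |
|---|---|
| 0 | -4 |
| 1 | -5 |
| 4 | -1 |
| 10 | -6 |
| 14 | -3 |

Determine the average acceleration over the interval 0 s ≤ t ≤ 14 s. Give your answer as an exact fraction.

1/14 m/s²

Average acceleration = Δv/Δt = (-3 − -4)/(14 − 0) = 1/14 m/s².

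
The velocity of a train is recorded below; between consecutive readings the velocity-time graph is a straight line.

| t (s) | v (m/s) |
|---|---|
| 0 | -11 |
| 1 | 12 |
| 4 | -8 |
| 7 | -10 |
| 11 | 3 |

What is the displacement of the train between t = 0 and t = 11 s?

Displacement is the signed area under the v-t curve.
0–1 s: ½(-11 + 12)(1) = 0.5 m
1–4 s: ½(12 + -8)(3) = 6 m
4–7 s: ½(-8 + -10)(3) = -27 m
7–11 s: ½(-10 + 3)(4) = -14 m
Net displacement = -34.5 m

-34.5 m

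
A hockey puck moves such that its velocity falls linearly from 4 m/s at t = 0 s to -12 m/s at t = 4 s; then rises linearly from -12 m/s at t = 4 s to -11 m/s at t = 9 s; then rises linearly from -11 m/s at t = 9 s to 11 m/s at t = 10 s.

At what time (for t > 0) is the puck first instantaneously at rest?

v changes sign on 0–4 s (from 4 to -12); the graph is linear there, so v = 0 at t = 0 + (-4)·(4 − 0)/(-12 − 4) = 1 s.

t = 1 s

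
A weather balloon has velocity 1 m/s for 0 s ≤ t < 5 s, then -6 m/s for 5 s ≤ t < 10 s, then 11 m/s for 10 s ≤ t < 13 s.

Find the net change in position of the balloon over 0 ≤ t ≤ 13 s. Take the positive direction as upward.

8 m

Displacement is the signed area under the v-t curve.
0–5 s: 1 × 5 = 5 m
5–10 s: -6 × 5 = -30 m
10–13 s: 11 × 3 = 33 m
Net displacement = 8 m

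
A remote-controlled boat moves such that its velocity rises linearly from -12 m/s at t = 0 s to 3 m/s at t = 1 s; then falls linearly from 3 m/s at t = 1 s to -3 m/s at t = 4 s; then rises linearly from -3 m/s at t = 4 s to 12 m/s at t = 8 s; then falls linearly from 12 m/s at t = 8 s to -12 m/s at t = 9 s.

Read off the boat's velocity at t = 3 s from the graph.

On 1–4 s the graph is linear from 3 to -3 m/s: v(3) = 3 + (-3 − 3)·(3 − 1)/(4 − 1) = -1 m/s.

-1 m/s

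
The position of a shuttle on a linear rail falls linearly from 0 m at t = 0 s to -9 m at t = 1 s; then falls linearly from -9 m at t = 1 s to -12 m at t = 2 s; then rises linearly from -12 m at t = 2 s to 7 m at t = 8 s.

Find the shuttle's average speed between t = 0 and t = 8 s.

3.875 m/s

Average speed = (total path length)/(elapsed time); on a piecewise-linear x-t graph the path length is Σ|Δx|.
0–1 s: |Δx| = |-9 − 0| = 9 m
1–2 s: |Δx| = |-12 − -9| = 3 m
2–8 s: |Δx| = |7 − -12| = 19 m
Total path = 31 m; average speed = 31/8 = 3.875 m/s.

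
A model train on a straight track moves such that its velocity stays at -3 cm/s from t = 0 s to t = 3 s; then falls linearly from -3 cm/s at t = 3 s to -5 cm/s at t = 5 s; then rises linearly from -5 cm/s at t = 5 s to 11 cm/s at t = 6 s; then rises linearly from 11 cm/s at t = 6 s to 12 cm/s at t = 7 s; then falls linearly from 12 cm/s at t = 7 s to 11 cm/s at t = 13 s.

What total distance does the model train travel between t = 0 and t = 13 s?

Distance (not displacement) is the total path length: add the absolute areas under v-t.
0–3 s: |-3| × 3 = 9 cm
3–5 s: |½(-3 + -5)(2)| = 8 cm
5–6 s: v = 0 at t = 5.3125 s; triangle areas 0.78125 + 3.78125 = 4.5625 cm
6–7 s: |½(11 + 12)(1)| = 11.5 cm
7–13 s: |½(12 + 11)(6)| = 69 cm
Total distance = 102.0625 cm

102.0625 cm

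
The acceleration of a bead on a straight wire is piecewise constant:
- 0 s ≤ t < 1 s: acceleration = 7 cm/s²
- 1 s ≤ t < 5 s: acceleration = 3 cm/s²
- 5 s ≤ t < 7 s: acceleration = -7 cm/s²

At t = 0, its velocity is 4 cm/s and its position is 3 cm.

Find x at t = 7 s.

On each constant-a segment, Δv = aΔt and Δx = v₀Δt + ½aΔt²; chain segment to segment.
0–1 s: v starts 4 cm/s; Δx = 4·1 + ½·7·1² = 7.5 cm; v ends 11 cm/s.
1–5 s: v starts 11 cm/s; Δx = 11·4 + ½·3·4² = 68 cm; v ends 23 cm/s.
5–7 s: v starts 23 cm/s; Δx = 23·2 + ½·-7·2² = 32 cm; v ends 9 cm/s.
x(7) = 3 + Σ Δx = 110.5 cm.

110.5 cm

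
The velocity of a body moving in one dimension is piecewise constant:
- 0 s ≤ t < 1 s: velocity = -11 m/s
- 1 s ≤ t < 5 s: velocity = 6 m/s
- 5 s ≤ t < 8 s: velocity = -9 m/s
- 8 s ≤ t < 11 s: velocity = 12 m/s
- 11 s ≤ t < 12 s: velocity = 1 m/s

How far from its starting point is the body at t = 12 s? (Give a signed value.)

Net displacement equals the area under the velocity-time graph (areas below the axis count negative).
0–1 s: -11 × 1 = -11 m
1–5 s: 6 × 4 = 24 m
5–8 s: -9 × 3 = -27 m
8–11 s: 12 × 3 = 36 m
11–12 s: 1 × 1 = 1 m
Net displacement = 23 m

23 m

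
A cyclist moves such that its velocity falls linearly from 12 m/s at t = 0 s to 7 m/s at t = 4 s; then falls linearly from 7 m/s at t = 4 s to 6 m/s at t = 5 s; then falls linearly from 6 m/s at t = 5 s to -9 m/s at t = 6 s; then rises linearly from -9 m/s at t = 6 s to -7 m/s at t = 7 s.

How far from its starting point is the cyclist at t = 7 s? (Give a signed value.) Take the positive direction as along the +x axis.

35 m

Displacement is the signed area under the v-t curve.
0–4 s: ½(12 + 7)(4) = 38 m
4–5 s: ½(7 + 6)(1) = 6.5 m
5–6 s: ½(6 + -9)(1) = -1.5 m
6–7 s: ½(-9 + -7)(1) = -8 m
Net displacement = 35 m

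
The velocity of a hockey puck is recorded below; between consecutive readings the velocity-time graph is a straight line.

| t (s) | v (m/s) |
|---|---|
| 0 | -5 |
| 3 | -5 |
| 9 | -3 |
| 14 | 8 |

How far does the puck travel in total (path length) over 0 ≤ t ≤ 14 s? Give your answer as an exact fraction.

Total distance travelled is ∫|v| dt — sum the magnitudes of each area piece.
0–3 s: |-5| × 3 = 15 m
3–9 s: |½(-5 + -3)(6)| = 24 m
9–14 s: v = 0 at t = 114/11 s; triangle areas 45/22 + 160/11 = 365/22 m
Total distance = 1223/22 m

1223/22 m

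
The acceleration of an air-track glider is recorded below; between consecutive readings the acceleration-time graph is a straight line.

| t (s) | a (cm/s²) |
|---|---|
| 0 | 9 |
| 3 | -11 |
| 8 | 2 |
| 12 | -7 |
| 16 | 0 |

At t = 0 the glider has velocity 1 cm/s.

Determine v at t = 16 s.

Δv equals the area under the a-t graph; then v = v₀ + Δv.
0–3 s: ½(9 + -11)(3) = -3 cm/s
3–8 s: ½(-11 + 2)(5) = -22.5 cm/s
8–12 s: ½(2 + -7)(4) = -10 cm/s
12–16 s: ½(-7 + 0)(4) = -14 cm/s
Δv = -49.5 cm/s, so v(16) = 1 + (-49.5) = -48.5 cm/s.

-48.5 cm/s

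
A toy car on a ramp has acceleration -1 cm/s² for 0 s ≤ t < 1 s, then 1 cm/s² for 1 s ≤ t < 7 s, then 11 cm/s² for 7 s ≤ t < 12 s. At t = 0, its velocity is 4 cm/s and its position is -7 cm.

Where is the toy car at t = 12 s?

On each constant-a segment, Δv = aΔt and Δx = v₀Δt + ½aΔt²; chain segment to segment.
0–1 s: v starts 4 cm/s; Δx = 4·1 + ½·-1·1² = 3.5 cm; v ends 3 cm/s.
1–7 s: v starts 3 cm/s; Δx = 3·6 + ½·1·6² = 36 cm; v ends 9 cm/s.
7–12 s: v starts 9 cm/s; Δx = 9·5 + ½·11·5² = 182.5 cm; v ends 64 cm/s.
x(12) = -7 + Σ Δx = 215 cm.

215 cm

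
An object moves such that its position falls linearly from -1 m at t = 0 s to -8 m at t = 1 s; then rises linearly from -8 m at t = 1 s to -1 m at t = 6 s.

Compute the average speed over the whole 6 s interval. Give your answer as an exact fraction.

7/3 m/s

Average speed = (total path length)/(elapsed time); on a piecewise-linear x-t graph the path length is Σ|Δx|.
0–1 s: |Δx| = |-8 − -1| = 7 m
1–6 s: |Δx| = |-1 − -8| = 7 m
Total path = 14 m; average speed = 14/6 = 7/3 m/s.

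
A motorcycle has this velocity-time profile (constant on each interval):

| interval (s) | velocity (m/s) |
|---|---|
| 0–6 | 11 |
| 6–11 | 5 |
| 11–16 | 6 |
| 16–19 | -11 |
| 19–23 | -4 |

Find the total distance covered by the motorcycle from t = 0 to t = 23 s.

170 m

Distance (not displacement) is the total path length: add the absolute areas under v-t.
0–6 s: |11| × 6 = 66 m
6–11 s: |5| × 5 = 25 m
11–16 s: |6| × 5 = 30 m
16–19 s: |-11| × 3 = 33 m
19–23 s: |-4| × 4 = 16 m
Total distance = 170 m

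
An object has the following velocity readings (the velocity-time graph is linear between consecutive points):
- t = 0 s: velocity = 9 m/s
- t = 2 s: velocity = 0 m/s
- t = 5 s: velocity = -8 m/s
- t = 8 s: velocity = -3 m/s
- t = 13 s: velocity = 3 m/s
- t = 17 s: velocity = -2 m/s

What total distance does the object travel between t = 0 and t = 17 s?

50.2 m

Total distance travelled is ∫|v| dt — sum the magnitudes of each area piece.
0–2 s: |½(9 + 0)(2)| = 9 m
2–5 s: |½(0 + -8)(3)| = 12 m
5–8 s: |½(-8 + -3)(3)| = 16.5 m
8–13 s: v = 0 at t = 10.5 s; triangle areas 3.75 + 3.75 = 7.5 m
13–17 s: v = 0 at t = 15.4 s; triangle areas 3.6 + 1.6 = 5.2 m
Total distance = 50.2 m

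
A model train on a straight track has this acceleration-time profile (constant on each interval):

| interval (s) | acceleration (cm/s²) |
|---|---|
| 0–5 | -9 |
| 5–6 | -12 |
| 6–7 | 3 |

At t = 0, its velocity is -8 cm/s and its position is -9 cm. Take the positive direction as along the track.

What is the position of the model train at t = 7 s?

-284 cm

On each constant-a segment, Δv = aΔt and Δx = v₀Δt + ½aΔt²; chain segment to segment.
0–5 s: v starts -8 cm/s; Δx = -8·5 + ½·-9·5² = -152.5 cm; v ends -53 cm/s.
5–6 s: v starts -53 cm/s; Δx = -53·1 + ½·-12·1² = -59 cm; v ends -65 cm/s.
6–7 s: v starts -65 cm/s; Δx = -65·1 + ½·3·1² = -63.5 cm; v ends -62 cm/s.
x(7) = -9 + Σ Δx = -284 cm.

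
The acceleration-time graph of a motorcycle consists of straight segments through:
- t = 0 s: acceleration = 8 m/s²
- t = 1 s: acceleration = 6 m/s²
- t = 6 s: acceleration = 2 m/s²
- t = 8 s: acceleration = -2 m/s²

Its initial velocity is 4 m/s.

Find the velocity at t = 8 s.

31 m/s

Δv equals the area under the a-t graph; then v = v₀ + Δv.
0–1 s: ½(8 + 6)(1) = 7 m/s
1–6 s: ½(6 + 2)(5) = 20 m/s
6–8 s: ½(2 + -2)(2) = 0 m/s
Δv = 27 m/s, so v(8) = 4 + (27) = 31 m/s.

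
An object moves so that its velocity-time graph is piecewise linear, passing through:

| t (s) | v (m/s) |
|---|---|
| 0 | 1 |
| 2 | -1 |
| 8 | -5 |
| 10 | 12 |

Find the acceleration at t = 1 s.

-1 m/s²

Acceleration is the slope of the v-t graph on 0–2 s: (-1 − 1)/(2 − 0) = -1 m/s².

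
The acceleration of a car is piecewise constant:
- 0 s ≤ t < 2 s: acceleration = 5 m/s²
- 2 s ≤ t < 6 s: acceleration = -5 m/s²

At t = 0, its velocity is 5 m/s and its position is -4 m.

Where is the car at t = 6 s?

On each constant-a segment, Δv = aΔt and Δx = v₀Δt + ½aΔt²; chain segment to segment.
0–2 s: v starts 5 m/s; Δx = 5·2 + ½·5·2² = 20 m; v ends 15 m/s.
2–6 s: v starts 15 m/s; Δx = 15·4 + ½·-5·4² = 20 m; v ends -5 m/s.
x(6) = -4 + Σ Δx = 36 m.

36 m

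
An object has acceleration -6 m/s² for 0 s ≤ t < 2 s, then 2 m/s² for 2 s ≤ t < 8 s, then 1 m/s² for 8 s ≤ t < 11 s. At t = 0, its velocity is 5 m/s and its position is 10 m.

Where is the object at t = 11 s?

21.5 m

On each constant-a segment, Δv = aΔt and Δx = v₀Δt + ½aΔt²; chain segment to segment.
0–2 s: v starts 5 m/s; Δx = 5·2 + ½·-6·2² = -2 m; v ends -7 m/s.
2–8 s: v starts -7 m/s; Δx = -7·6 + ½·2·6² = -6 m; v ends 5 m/s.
8–11 s: v starts 5 m/s; Δx = 5·3 + ½·1·3² = 19.5 m; v ends 8 m/s.
x(11) = 10 + Σ Δx = 21.5 m.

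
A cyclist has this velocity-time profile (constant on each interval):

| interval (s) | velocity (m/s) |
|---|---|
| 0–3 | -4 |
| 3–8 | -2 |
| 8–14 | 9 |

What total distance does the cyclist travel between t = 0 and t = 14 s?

Total distance travelled is ∫|v| dt — sum the magnitudes of each area piece.
0–3 s: |-4| × 3 = 12 m
3–8 s: |-2| × 5 = 10 m
8–14 s: |9| × 6 = 54 m
Total distance = 76 m

76 m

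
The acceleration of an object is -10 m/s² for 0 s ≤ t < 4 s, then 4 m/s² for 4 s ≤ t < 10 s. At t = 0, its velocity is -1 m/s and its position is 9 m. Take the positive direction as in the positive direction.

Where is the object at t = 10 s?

On each constant-a segment, Δv = aΔt and Δx = v₀Δt + ½aΔt²; chain segment to segment.
0–4 s: v starts -1 m/s; Δx = -1·4 + ½·-10·4² = -84 m; v ends -41 m/s.
4–10 s: v starts -41 m/s; Δx = -41·6 + ½·4·6² = -174 m; v ends -17 m/s.
x(10) = 9 + Σ Δx = -249 m.

-249 m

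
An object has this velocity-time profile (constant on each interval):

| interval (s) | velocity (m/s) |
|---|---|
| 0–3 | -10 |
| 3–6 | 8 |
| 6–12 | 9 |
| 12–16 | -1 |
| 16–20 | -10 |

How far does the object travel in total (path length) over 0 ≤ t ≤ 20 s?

152 m

Total distance travelled is ∫|v| dt — sum the magnitudes of each area piece.
0–3 s: |-10| × 3 = 30 m
3–6 s: |8| × 3 = 24 m
6–12 s: |9| × 6 = 54 m
12–16 s: |-1| × 4 = 4 m
16–20 s: |-10| × 4 = 40 m
Total distance = 152 m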